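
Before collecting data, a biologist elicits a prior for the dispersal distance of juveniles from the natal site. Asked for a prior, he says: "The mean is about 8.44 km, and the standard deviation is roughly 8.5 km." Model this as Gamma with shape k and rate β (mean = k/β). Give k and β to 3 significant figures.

For Gamma(k, rate β): mean = k/β, variance = k/β², so CV = 1/√k.
CV = SD/mean = 8.5/8.44 = 1.007, hence k = 1/CV² = 0.986.
Then β = k/mean = 0.986/8.44 = 0.117.

k ≈ 0.986, β ≈ 0.117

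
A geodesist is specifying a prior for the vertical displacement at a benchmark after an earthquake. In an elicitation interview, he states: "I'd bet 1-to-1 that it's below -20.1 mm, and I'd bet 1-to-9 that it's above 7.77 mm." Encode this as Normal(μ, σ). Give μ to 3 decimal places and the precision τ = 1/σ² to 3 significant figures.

The p-quantile of Normal(μ,σ) is μ + z_p·σ, with z_{0.5} = 0 and z_{0.9} = 1.282.
Eliminate σ: μ = (z₂·x₁ − z₁·x₂)/(z₂ − z₁) = (1.282·-20.1 − (0)·7.77)/1.282 = -20.100.
Then σ = (x₂ − x₁)/(z₂ − z₁) = (7.77 − -20.1)/1.282 = 21.747.
Precision τ = 1/σ² = 1/21.75² = 0.00211.

μ = -20.100, τ = 0.00211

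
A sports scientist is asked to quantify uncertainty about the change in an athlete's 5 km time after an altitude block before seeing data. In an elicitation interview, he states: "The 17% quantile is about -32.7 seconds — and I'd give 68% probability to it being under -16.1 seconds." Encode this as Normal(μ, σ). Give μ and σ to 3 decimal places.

For Normal(μ,σ), the p-quantile is μ + z_p·σ. Here z_{0.17} = -0.9542, z_{0.68} = 0.4677.
So -32.7 = μ − 0.9542σ and -16.1 = μ + 0.4677σ.
Subtracting: σ = (-16.1 − -32.7)/(0.4677 − (-0.9542)) = 11.675.
Then μ = -32.7 − (-0.9542)·11.675 = -21.560.

μ = -21.560, σ = 11.675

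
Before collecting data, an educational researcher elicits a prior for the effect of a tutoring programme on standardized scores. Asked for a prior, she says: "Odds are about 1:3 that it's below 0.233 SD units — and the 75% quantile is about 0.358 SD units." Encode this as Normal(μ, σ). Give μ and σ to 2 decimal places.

μ = 0.30, σ = 0.09

The p-quantile of Normal(μ,σ) is μ + z_p·σ, with z_{0.25} = -0.6745 and z_{0.75} = 0.6745.
Eliminate σ: μ = (z₂·x₁ − z₁·x₂)/(z₂ − z₁) = (0.6745·0.233 − (-0.6745)·0.358)/1.349 = 0.30.
Then σ = (x₂ − x₁)/(z₂ − z₁) = (0.358 − 0.233)/1.349 = 0.09.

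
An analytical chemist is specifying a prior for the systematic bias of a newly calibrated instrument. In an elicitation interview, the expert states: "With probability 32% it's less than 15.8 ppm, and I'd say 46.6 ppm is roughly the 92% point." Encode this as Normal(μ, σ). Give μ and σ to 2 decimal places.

The p-quantile of Normal(μ,σ) is μ + z_p·σ, with z_{0.32} = -0.4677 and z_{0.92} = 1.405.
Eliminate σ: μ = (z₂·x₁ − z₁·x₂)/(z₂ − z₁) = (1.405·15.8 − (-0.4677)·46.6)/1.873 = 23.49.
Then σ = (x₂ − x₁)/(z₂ − z₁) = (46.6 − 15.8)/1.873 = 16.45.

μ = 23.49, σ = 16.45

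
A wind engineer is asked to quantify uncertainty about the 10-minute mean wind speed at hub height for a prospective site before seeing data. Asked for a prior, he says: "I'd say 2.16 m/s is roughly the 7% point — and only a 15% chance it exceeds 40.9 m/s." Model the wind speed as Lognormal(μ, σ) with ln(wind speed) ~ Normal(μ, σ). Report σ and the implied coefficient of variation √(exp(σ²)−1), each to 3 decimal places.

If T ~ Lognormal(μ,σ) then ln T ~ Normal(μ,σ), so the p-quantile of ln T is μ + z_p·σ.
ln(2.16) = 0.7701 and ln(40.9) = 3.711; z_{0.07} = -1.476, z_{0.85} = 1.036.
σ = (3.711 − 0.7701)/(1.036 − (-1.476)) = 1.171.
μ = 0.7701 − (-1.476)·1.171 = 2.498.
CV = √(exp(σ²)−1) = √(exp(1.3705)−1) = 1.714.

σ ≈ 1.171, CV ≈ 1.714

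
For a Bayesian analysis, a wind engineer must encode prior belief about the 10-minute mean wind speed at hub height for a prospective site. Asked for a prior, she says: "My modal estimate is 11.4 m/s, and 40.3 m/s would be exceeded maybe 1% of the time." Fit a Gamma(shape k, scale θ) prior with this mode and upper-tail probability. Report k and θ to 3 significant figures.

Gamma(k,θ) with k>1 has mode (k−1)θ, so θ = 11.4/(k−1).
Need P(X < 40.3) = 0.99 with θ tied to k this way. Start at k = 2, θ = 11.4: P(X<40.3) ≈ 0.868.
Too low — raise k to concentrate. Iterating converges to k ≈ 3.71.
Then θ = 11.4/(3.71−1) ≈ 4.21.

k ≈ 3.71, θ ≈ 4.21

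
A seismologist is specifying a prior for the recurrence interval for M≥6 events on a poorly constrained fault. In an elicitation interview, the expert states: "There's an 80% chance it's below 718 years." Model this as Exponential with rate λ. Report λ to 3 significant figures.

P(T < 718.0) = 1 − e^(−λ·718.0) = 0.8, so λ = −ln(1−0.8)/718.0 = −ln(0.2)/718.0 = 0.00224.

λ ≈ 0.00224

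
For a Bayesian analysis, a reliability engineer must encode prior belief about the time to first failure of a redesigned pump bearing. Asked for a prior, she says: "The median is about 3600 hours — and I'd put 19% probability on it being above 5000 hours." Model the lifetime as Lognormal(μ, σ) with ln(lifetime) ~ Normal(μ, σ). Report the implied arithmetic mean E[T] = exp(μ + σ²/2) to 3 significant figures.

If T ~ Lognormal(μ,σ) then ln T ~ Normal(μ,σ), so the p-quantile of ln T is μ + z_p·σ.
ln(3600) = 8.189 and ln(5000) = 8.517; z_{0.5} = 0, z_{0.81} = 0.8779.
σ = (8.517 − 8.189)/(0.8779 − (0)) = 0.374.
μ = 8.189 − (0)·0.374 = 8.189.
E[T] = exp(μ + σ²/2) = exp(8.189 + 0.0700) = 3860 hours.

E[T] ≈ 3860 hours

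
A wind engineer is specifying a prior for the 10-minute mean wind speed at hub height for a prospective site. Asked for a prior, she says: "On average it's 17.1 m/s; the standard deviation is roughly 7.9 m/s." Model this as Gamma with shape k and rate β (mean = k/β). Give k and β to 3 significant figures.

k ≈ 4.69, β ≈ 0.274

For Gamma(k, rate β): mean = k/β, variance = k/β², so CV = 1/√k.
CV = SD/mean = 7.9/17.1 = 0.462, hence k = 1/CV² = 4.69.
Then β = k/mean = 4.69/17.1 = 0.274.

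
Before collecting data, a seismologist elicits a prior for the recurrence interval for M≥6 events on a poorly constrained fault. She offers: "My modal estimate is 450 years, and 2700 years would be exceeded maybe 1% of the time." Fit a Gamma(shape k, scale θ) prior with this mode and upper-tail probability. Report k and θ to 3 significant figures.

Gamma(k,θ) with k>1 has mode (k−1)θ, so θ = 450/(k−1).
Need P(X < 2700) = 0.99 with θ tied to k this way. Start at k = 2, θ = 450: P(X<2700) ≈ 0.983.
Too low — raise k to concentrate. Iterating converges to k ≈ 2.15.
Then θ = 450/(2.15−1) ≈ 390.

k ≈ 2.15, θ ≈ 390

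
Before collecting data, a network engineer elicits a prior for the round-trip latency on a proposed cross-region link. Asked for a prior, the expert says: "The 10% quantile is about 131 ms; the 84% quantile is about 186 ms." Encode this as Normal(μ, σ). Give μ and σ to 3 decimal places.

The p-quantile of Normal(μ,σ) is μ + z_p·σ, with z_{0.1} = -1.282 and z_{0.84} = 0.9945.
Eliminate σ: μ = (z₂·x₁ − z₁·x₂)/(z₂ − z₁) = (0.9945·131 − (-1.282)·186)/2.276 = 161.969.
Then σ = (x₂ − x₁)/(z₂ − z₁) = (186 − 131)/2.276 = 24.165.

μ = 161.969, σ = 24.165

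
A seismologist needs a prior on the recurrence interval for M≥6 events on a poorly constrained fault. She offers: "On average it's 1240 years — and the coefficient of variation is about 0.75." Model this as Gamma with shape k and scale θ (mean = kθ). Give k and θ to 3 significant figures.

k ≈ 1.78, θ ≈ 698

For Gamma(k, scale θ): mean = kθ, variance = kθ², so CV = 1/√k.
CV = 0.75, hence k = 1/CV² = 1.78.
Then θ = mean/k = 1240/1.78 = 698.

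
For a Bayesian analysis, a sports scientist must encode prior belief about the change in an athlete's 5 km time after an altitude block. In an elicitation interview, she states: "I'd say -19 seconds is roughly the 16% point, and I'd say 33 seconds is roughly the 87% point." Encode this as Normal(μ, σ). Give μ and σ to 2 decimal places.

For Normal(μ,σ), the p-quantile is μ + z_p·σ. Here z_{0.16} = -0.9945, z_{0.87} = 1.126.
So -19 = μ − 0.9945σ and 33 = μ + 1.126σ.
Subtracting: σ = (33 − -19)/(1.126 − (-0.9945)) = 24.52.
Then μ = -19 − (-0.9945)·24.52 = 5.38.

μ = 5.38, σ = 24.52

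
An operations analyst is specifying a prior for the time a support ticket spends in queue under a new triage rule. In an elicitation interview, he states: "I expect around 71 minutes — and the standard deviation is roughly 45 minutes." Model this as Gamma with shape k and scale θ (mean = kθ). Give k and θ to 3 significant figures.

For Gamma(k, scale θ): mean = kθ, variance = kθ², so CV = 1/√k.
CV = SD/mean = 45/71 = 0.6338, hence k = 1/CV² = 2.49.
Then θ = mean/k = 71/2.49 = 28.5.

k ≈ 2.49, θ ≈ 28.5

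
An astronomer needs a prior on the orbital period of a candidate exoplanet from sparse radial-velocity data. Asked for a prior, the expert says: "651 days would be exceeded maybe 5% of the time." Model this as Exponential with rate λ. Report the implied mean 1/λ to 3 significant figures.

mean ≈ 217 days

P(T > 651.0) = e^(−λ·651.0) = 0.05, so λ = −ln(0.05)/651.0 = 0.0046.
Mean = 1/λ = 217 days.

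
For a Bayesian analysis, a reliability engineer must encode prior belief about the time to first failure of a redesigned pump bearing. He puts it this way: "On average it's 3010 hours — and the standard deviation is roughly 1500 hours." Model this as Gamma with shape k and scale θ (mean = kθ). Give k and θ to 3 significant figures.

k ≈ 4.03, θ ≈ 748

For Gamma(k, scale θ): mean = kθ, variance = kθ², so CV = 1/√k.
CV = SD/mean = 1500/3010 = 0.4983, hence k = 1/CV² = 4.03.
Then θ = mean/k = 3010/4.03 = 748.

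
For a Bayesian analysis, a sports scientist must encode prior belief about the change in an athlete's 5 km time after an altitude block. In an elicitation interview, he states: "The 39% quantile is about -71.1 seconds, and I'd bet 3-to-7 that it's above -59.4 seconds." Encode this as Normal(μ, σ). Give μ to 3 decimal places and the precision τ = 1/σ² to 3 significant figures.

The p-quantile of Normal(μ,σ) is μ + z_p·σ, with z_{0.39} = -0.2793 and z_{0.7} = 0.5244.
Eliminate σ: μ = (z₂·x₁ − z₁·x₂)/(z₂ − z₁) = (0.5244·-71.1 − (-0.2793)·-59.4)/0.8037 = -67.034.
Then σ = (x₂ − x₁)/(z₂ − z₁) = (-59.4 − -71.1)/0.8037 = 14.557.
Precision τ = 1/σ² = 1/14.56² = 0.00472.

μ = -67.034, τ = 0.00472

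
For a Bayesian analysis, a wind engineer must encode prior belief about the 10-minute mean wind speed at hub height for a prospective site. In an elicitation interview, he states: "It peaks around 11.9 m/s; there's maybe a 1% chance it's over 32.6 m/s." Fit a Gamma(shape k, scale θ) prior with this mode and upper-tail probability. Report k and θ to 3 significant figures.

k ≈ 5.53, θ ≈ 2.63

Gamma(k,θ) with k>1 has mode (k−1)θ, so θ = 11.9/(k−1).
Need P(X < 32.6) = 0.99 with θ tied to k this way. Start at k = 2, θ = 11.9: P(X<32.6) ≈ 0.758.
Too low — raise k to concentrate. Iterating converges to k ≈ 5.53.
Then θ = 11.9/(5.53−1) ≈ 2.63.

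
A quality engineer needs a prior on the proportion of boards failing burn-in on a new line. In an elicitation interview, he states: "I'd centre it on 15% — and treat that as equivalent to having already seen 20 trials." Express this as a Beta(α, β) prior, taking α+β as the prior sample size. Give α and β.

Under the effective-sample-size interpretation, Beta(α, β) has prior mean α/(α+β) and prior sample size α+β.
So α+β = 20 and α/(α+β) = 0.15, giving α = 0.15·20 = 3 and β = 20 − 3 = 17.

α = 3, β = 17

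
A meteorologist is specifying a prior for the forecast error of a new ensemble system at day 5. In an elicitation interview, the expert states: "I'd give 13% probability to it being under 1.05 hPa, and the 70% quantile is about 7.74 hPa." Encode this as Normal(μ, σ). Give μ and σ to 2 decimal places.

The p-quantile of Normal(μ,σ) is μ + z_p·σ, with z_{0.13} = -1.126 and z_{0.7} = 0.5244.
Eliminate σ: μ = (z₂·x₁ − z₁·x₂)/(z₂ − z₁) = (0.5244·1.05 − (-1.126)·7.74)/1.651 = 5.61.
Then σ = (x₂ − x₁)/(z₂ − z₁) = (7.74 − 1.05)/1.651 = 4.05.

μ = 5.61, σ = 4.05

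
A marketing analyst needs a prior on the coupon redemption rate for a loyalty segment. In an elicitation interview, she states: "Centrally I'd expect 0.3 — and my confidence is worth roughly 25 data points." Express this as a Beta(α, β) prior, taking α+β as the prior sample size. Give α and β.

α = 7.5, β = 17.5

Under the effective-sample-size interpretation, Beta(α, β) has prior mean α/(α+β) and prior sample size α+β.
So α+β = 25 and α/(α+β) = 0.3, giving α = 0.3·25 = 7.5 and β = 25 − 7.5 = 17.5.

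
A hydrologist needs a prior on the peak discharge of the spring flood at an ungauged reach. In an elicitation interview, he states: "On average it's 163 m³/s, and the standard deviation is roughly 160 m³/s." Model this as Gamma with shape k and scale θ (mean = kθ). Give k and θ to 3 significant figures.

For Gamma(k, scale θ): mean = kθ, variance = kθ², so CV = 1/√k.
CV = SD/mean = 160/163 = 0.9816, hence k = 1/CV² = 1.04.
Then θ = mean/k = 163/1.04 = 157.

k ≈ 1.04, θ ≈ 157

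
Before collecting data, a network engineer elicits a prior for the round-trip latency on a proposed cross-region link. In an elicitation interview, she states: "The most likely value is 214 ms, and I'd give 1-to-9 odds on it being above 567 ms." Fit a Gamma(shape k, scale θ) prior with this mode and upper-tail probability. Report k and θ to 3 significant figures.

Gamma(k,θ) with k>1 has mode (k−1)θ, so θ = 214/(k−1).
Need P(X < 567) = 0.9 with θ tied to k this way. Start at k = 2, θ = 214: P(X<567) ≈ 0.742.
Too low — raise k to concentrate. Iterating converges to k ≈ 3.02.
Then θ = 214/(3.02−1) ≈ 106.

k ≈ 3.02, θ ≈ 106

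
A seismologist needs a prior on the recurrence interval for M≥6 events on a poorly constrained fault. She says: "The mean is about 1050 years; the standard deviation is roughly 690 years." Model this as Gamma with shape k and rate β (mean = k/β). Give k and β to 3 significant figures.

k ≈ 2.32, β ≈ 0.00221

For Gamma(k, rate β): mean = k/β, variance = k/β², so CV = 1/√k.
CV = SD/mean = 690/1050 = 0.6571, hence k = 1/CV² = 2.32.
Then β = k/mean = 2.32/1050 = 0.00221.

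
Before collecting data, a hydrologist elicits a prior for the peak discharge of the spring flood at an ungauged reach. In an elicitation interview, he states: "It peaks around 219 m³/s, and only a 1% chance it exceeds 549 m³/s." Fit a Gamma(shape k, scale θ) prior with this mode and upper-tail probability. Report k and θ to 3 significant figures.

Gamma(k,θ) with k>1 has mode (k−1)θ, so θ = 219/(k−1).
Need P(X < 549) = 0.99 with θ tied to k this way. Start at k = 2, θ = 219: P(X<549) ≈ 0.714.
Too low — raise k to concentrate. Iterating converges to k ≈ 6.55.
Then θ = 219/(6.55−1) ≈ 39.4.

k ≈ 6.55, θ ≈ 39.4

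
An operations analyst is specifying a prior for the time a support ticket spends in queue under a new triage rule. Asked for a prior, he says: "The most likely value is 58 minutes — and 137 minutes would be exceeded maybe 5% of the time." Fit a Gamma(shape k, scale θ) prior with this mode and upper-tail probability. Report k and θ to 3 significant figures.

Gamma(k,θ) with k>1 has mode (k−1)θ, so θ = 58/(k−1).
Need P(X < 137) = 0.95 with θ tied to k this way. Start at k = 2, θ = 58: P(X<137) ≈ 0.683.
Too low — raise k to concentrate. Iterating converges to k ≈ 4.7.
Then θ = 58/(4.7−1) ≈ 15.7.

k ≈ 4.7, θ ≈ 15.7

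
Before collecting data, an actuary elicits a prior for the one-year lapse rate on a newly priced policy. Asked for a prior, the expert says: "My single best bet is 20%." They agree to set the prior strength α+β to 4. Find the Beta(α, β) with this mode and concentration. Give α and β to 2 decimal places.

α = 1.40, β = 2.60

For α,β > 1 the Beta mode is (α−1)/(α+β−2). With α+β = 4, the mode is (α−1)/2.
Set (α−1)/2 = 0.2 → α = 1 + 0.2·2 = 1.40.
β = 4 − α = 2.60.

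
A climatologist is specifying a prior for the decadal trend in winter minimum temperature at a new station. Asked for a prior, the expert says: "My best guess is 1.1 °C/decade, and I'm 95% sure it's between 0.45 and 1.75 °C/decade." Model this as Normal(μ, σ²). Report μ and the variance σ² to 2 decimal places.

A symmetric 95% interval runs μ ± z·σ with z = 1.96.
Half-width = 0.65, so σ = 0.65/1.96 = 0.332 and σ² = 0.11.
μ is the stated best guess, 1.10.

μ = 1.10, σ² = 0.11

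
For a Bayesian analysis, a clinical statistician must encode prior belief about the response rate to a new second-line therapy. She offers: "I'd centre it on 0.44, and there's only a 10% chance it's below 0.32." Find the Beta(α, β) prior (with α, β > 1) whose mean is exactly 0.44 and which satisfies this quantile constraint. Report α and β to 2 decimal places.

α ≈ 12.01, β ≈ 15.28

With mean 0.44 fixed, write α = 0.44s, β = 0.56s where s = α+β.
Need P(θ < 0.32) = 0.1 under Beta(0.44s, 0.56s). Normal approximation: (q−m)/√(m(1−m)/s) ≈ z_{0.1} = -1.28, so s ≈ 0.44·0.56·(-1.28)²/(0.32−0.44)² = 28.1.
At s = 28.1: P(θ<0.32) ≈ 0.097. Adjusting to match 0.1 gives s ≈ 27.29.
So α = 0.44·27.29 ≈ 12.01, β = 0.56·27.29 ≈ 15.28.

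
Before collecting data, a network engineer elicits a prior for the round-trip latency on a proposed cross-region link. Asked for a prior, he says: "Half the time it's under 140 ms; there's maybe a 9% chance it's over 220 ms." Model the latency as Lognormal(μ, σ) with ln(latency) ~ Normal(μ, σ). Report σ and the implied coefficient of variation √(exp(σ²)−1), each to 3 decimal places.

If T ~ Lognormal(μ,σ) then ln T ~ Normal(μ,σ), so the p-quantile of ln T is μ + z_p·σ.
ln(140) = 4.942 and ln(220) = 5.394; z_{0.5} = 0, z_{0.91} = 1.341.
σ = (5.394 − 4.942)/(1.341 − (0)) = 0.337.
μ = 4.942 − (0)·0.337 = 4.942.
CV = √(exp(σ²)−1) = √(exp(0.1136)−1) = 0.347.

σ ≈ 0.337, CV ≈ 0.347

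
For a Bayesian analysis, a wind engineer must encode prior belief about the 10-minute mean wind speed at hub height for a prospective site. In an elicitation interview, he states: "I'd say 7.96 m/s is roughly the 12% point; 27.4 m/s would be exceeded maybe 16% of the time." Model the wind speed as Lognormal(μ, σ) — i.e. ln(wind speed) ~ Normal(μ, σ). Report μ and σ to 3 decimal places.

If T ~ Lognormal(μ,σ) then ln T ~ Normal(μ,σ), so the p-quantile of ln T is μ + z_p·σ.
ln(7.96) = 2.074 and ln(27.4) = 3.311; z_{0.12} = -1.175, z_{0.84} = 0.9945.
σ = (3.311 − 2.074)/(0.9945 − (-1.175)) = 0.570.
μ = 2.074 − (-1.175)·0.570 = 2.744.

μ ≈ 2.744, σ ≈ 0.570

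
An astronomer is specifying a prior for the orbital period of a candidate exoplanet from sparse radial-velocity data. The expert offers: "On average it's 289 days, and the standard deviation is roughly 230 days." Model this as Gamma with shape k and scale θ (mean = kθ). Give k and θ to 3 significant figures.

For Gamma(k, scale θ): mean = kθ, variance = kθ², so CV = 1/√k.
CV = SD/mean = 230/289 = 0.7958, hence k = 1/CV² = 1.58.
Then θ = mean/k = 289/1.58 = 183.

k ≈ 1.58, θ ≈ 183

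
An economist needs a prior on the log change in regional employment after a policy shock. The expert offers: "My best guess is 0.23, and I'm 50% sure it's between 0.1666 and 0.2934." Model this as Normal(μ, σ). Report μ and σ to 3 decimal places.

μ = 0.230, σ = 0.094

A symmetric 50% interval runs μ ± z·σ with z = 0.6745.
Half-width = 0.0634, so σ = 0.0634/0.6745 = 0.094.
μ is the stated best guess, 0.230.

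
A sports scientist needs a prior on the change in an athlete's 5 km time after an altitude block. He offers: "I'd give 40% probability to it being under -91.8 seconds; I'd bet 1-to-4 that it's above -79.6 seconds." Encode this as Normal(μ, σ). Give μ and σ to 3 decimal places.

μ = -88.977, σ = 11.142

For Normal(μ,σ), the p-quantile is μ + z_p·σ. Here z_{0.4} = -0.2533, z_{0.8} = 0.8416.
So -91.8 = μ − 0.2533σ and -79.6 = μ + 0.8416σ.
Subtracting: σ = (-79.6 − -91.8)/(0.8416 − (-0.2533)) = 11.142.
Then μ = -91.8 − (-0.2533)·11.142 = -88.977.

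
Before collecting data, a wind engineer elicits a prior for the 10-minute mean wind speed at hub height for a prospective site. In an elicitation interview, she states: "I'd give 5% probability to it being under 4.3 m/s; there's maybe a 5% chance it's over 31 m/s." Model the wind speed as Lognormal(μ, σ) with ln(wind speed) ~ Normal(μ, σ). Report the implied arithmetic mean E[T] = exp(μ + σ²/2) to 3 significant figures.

If T ~ Lognormal(μ,σ) then ln T ~ Normal(μ,σ), so the p-quantile of ln T is μ + z_p·σ.
ln(4.3) = 1.459 and ln(31) = 3.434; z_{0.05} = -1.645, z_{0.95} = 1.645.
σ = (3.434 − 1.459)/(1.645 − (-1.645)) = 0.600.
μ = 1.459 − (-1.645)·0.600 = 2.446.
E[T] = exp(μ + σ²/2) = exp(2.446 + 0.1803) = 13.8 m/s.

E[T] ≈ 13.8 m/s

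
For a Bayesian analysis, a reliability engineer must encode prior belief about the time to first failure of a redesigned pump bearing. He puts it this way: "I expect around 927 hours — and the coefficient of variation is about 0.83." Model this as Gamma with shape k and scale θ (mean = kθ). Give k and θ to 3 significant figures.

k ≈ 1.45, θ ≈ 639

For Gamma(k, scale θ): mean = kθ, variance = kθ², so CV = 1/√k.
CV = 0.83, hence k = 1/CV² = 1.45.
Then θ = mean/k = 927/1.45 = 639.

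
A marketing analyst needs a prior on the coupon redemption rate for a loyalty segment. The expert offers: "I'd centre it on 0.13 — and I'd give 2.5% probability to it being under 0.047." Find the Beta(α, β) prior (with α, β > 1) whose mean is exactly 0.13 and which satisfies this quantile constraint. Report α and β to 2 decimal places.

With mean 0.13 fixed, write α = 0.13s, β = 0.87s where s = α+β.
Need P(θ < 0.047) = 0.025 under Beta(0.13s, 0.87s). Normal approximation: (q−m)/√(m(1−m)/s) ≈ z_{0.025} = -1.96, so s ≈ 0.13·0.87·(-1.96)²/(0.047−0.13)² = 63.1.
At s = 63.1: P(θ<0.047) ≈ 0.007. Adjusting to match 0.025 gives s ≈ 41.32.
So α = 0.13·41.32 ≈ 5.37, β = 0.87·41.32 ≈ 35.95.

α ≈ 5.37, β ≈ 35.95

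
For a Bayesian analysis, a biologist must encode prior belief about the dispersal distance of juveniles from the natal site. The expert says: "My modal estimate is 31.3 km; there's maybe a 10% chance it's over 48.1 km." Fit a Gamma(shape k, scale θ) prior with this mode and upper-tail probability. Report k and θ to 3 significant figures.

k ≈ 11.1, θ ≈ 3.09

Gamma(k,θ) with k>1 has mode (k−1)θ, so θ = 31.3/(k−1).
Need P(X < 48.1) = 0.9 with θ tied to k this way. Start at k = 2, θ = 31.3: P(X<48.1) ≈ 0.454.
Too low — raise k to concentrate. Iterating converges to k ≈ 11.1.
Then θ = 31.3/(11.1−1) ≈ 3.09.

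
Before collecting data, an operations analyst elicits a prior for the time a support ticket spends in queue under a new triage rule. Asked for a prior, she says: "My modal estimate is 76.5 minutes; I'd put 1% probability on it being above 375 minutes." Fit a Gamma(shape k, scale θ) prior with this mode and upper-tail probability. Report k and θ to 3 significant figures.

k ≈ 2.56, θ ≈ 49

Gamma(k,θ) with k>1 has mode (k−1)θ, so θ = 76.5/(k−1).
Need P(X < 375) = 0.99 with θ tied to k this way. Start at k = 2, θ = 76.5: P(X<375) ≈ 0.956.
Too low — raise k to concentrate. Iterating converges to k ≈ 2.56.
Then θ = 76.5/(2.56−1) ≈ 49.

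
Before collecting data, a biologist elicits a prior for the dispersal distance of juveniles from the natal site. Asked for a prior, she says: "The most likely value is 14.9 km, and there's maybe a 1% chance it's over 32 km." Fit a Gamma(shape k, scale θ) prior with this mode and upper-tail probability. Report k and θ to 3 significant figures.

Gamma(k,θ) with k>1 has mode (k−1)θ, so θ = 14.9/(k−1).
Need P(X < 32) = 0.99 with θ tied to k this way. Start at k = 2, θ = 14.9: P(X<32) ≈ 0.632.
Too low — raise k to concentrate. Iterating converges to k ≈ 9.29.
Then θ = 14.9/(9.29−1) ≈ 1.8.

k ≈ 9.29, θ ≈ 1.8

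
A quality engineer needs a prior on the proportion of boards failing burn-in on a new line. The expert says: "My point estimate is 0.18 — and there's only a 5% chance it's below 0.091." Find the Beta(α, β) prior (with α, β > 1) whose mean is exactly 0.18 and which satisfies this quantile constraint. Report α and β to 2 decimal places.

α ≈ 7.17, β ≈ 32.68

With mean 0.18 fixed, write α = 0.18s, β = 0.82s where s = α+β.
Need P(θ < 0.091) = 0.05 under Beta(0.18s, 0.82s). Normal approximation: (q−m)/√(m(1−m)/s) ≈ z_{0.05} = -1.64, so s ≈ 0.18·0.82·(-1.64)²/(0.091−0.18)² = 50.4.
At s = 50.4: P(θ<0.091) ≈ 0.030. Adjusting to match 0.05 gives s ≈ 39.85.
So α = 0.18·39.85 ≈ 7.17, β = 0.82·39.85 ≈ 32.68.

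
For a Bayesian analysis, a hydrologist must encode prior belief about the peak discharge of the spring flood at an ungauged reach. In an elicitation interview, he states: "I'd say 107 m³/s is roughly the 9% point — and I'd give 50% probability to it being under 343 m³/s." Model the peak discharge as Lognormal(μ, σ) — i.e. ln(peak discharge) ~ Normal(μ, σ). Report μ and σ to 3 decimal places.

If T ~ Lognormal(μ,σ) then ln T ~ Normal(μ,σ), so the p-quantile of ln T is μ + z_p·σ.
ln(107) = 4.673 and ln(343) = 5.838; z_{0.09} = -1.341, z_{0.5} = 0.
σ = (5.838 − 4.673)/(0 − (-1.341)) = 0.869.
μ = 4.673 − (-1.341)·0.869 = 5.838.

μ ≈ 5.838, σ ≈ 0.869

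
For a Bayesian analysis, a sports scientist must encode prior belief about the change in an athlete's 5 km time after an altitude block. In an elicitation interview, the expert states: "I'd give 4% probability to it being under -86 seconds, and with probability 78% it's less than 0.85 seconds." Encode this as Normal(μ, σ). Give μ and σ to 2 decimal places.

The p-quantile of Normal(μ,σ) is μ + z_p·σ, with z_{0.04} = -1.751 and z_{0.78} = 0.7722.
Eliminate σ: μ = (z₂·x₁ − z₁·x₂)/(z₂ − z₁) = (0.7722·-86 − (-1.751)·0.85)/2.523 = -25.73.
Then σ = (x₂ − x₁)/(z₂ − z₁) = (0.85 − -86)/2.523 = 34.42.

μ = -25.73, σ = 34.42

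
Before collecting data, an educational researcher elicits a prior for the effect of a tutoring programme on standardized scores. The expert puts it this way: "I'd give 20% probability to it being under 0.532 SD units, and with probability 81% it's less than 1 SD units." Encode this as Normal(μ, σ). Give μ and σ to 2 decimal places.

The p-quantile of Normal(μ,σ) is μ + z_p·σ, with z_{0.2} = -0.8416 and z_{0.81} = 0.8779.
Eliminate σ: μ = (z₂·x₁ − z₁·x₂)/(z₂ − z₁) = (0.8779·0.532 − (-0.8416)·1)/1.72 = 0.76.
Then σ = (x₂ − x₁)/(z₂ − z₁) = (1 − 0.532)/1.72 = 0.27.

μ = 0.76, σ = 0.27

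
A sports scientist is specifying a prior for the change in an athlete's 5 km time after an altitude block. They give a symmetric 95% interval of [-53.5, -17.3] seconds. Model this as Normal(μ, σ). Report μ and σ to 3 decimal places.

μ = -35.400, σ = 9.235

A symmetric 95% interval runs μ ± z·σ with z = 1.96.
Half-width = 18.1, so σ = 18.1/1.96 = 9.235.
μ is the interval midpoint, -35.400.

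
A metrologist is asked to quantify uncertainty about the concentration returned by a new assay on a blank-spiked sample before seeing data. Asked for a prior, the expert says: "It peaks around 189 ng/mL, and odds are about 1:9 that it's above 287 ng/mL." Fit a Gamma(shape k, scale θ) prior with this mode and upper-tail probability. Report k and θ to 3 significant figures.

k ≈ 11.7, θ ≈ 17.7

Gamma(k,θ) with k>1 has mode (k−1)θ, so θ = 189/(k−1).
Need P(X < 287) = 0.9 with θ tied to k this way. Start at k = 2, θ = 189: P(X<287) ≈ 0.448.
Too low — raise k to concentrate. Iterating converges to k ≈ 11.7.
Then θ = 189/(11.7−1) ≈ 17.7.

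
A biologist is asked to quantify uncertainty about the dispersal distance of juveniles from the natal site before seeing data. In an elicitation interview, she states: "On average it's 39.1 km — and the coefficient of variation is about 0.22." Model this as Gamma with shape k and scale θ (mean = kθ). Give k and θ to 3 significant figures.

For Gamma(k, scale θ): mean = kθ, variance = kθ², so CV = 1/√k.
CV = 0.22, hence k = 1/CV² = 20.7.
Then θ = mean/k = 39.1/20.7 = 1.89.

k ≈ 20.7, θ ≈ 1.89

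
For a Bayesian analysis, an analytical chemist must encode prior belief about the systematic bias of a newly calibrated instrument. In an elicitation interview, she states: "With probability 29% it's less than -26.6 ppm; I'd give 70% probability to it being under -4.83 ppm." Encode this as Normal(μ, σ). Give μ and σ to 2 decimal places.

The p-quantile of Normal(μ,σ) is μ + z_p·σ, with z_{0.29} = -0.5534 and z_{0.7} = 0.5244.
Eliminate σ: μ = (z₂·x₁ − z₁·x₂)/(z₂ − z₁) = (0.5244·-26.6 − (-0.5534)·-4.83)/1.078 = -15.42.
Then σ = (x₂ − x₁)/(z₂ − z₁) = (-4.83 − -26.6)/1.078 = 20.20.

μ = -15.42, σ = 20.20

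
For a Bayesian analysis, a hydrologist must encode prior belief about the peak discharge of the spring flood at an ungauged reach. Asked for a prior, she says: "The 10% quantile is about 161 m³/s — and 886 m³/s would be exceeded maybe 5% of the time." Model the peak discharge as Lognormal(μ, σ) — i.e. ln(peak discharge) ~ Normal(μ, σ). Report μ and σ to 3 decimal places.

μ ≈ 5.828, σ ≈ 0.583

If T ~ Lognormal(μ,σ) then ln T ~ Normal(μ,σ), so the p-quantile of ln T is μ + z_p·σ.
ln(161) = 5.081 and ln(886) = 6.787; z_{0.1} = -1.282, z_{0.95} = 1.645.
σ = (6.787 − 5.081)/(1.645 − (-1.282)) = 0.583.
μ = 5.081 − (-1.282)·0.583 = 5.828.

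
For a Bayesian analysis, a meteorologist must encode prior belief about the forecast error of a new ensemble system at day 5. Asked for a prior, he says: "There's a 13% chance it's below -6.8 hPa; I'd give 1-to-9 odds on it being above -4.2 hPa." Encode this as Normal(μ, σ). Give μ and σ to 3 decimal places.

The p-quantile of Normal(μ,σ) is μ + z_p·σ, with z_{0.13} = -1.126 and z_{0.9} = 1.282.
Eliminate σ: μ = (z₂·x₁ − z₁·x₂)/(z₂ − z₁) = (1.282·-6.8 − (-1.126)·-4.2)/2.408 = -5.584.
Then σ = (x₂ − x₁)/(z₂ − z₁) = (-4.2 − -6.8)/2.408 = 1.080.

μ = -5.584, σ = 1.080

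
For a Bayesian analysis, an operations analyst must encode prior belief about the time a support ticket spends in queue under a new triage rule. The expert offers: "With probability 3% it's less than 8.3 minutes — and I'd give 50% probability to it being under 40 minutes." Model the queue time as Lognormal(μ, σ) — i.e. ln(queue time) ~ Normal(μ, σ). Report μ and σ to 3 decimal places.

If T ~ Lognormal(μ,σ) then ln T ~ Normal(μ,σ), so the p-quantile of ln T is μ + z_p·σ.
ln(8.3) = 2.116 and ln(40) = 3.689; z_{0.03} = -1.881, z_{0.5} = 0.
σ = (3.689 − 2.116)/(0 − (-1.881)) = 0.836.
μ = 2.116 − (-1.881)·0.836 = 3.689.

μ ≈ 3.689, σ ≈ 0.836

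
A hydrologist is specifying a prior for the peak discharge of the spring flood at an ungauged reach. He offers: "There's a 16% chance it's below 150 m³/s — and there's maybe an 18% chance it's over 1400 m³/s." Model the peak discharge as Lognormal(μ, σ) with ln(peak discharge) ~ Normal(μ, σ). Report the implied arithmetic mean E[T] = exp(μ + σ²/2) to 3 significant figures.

E[T] ≈ 951 m³/s

If T ~ Lognormal(μ,σ) then ln T ~ Normal(μ,σ), so the p-quantile of ln T is μ + z_p·σ.
ln(150) = 5.011 and ln(1400) = 7.244; z_{0.16} = -0.9945, z_{0.82} = 0.9154.
σ = (7.244 − 5.011)/(0.9154 − (-0.9945)) = 1.170.
μ = 5.011 − (-0.9945)·1.170 = 6.174.
E[T] = exp(μ + σ²/2) = exp(6.174 + 0.6839) = 951 m³/s.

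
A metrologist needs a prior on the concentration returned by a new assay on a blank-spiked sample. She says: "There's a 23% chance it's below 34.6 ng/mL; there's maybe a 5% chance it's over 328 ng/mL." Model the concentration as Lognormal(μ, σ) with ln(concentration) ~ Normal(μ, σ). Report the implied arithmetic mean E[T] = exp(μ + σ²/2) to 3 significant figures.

E[T] ≈ 108 ng/mL

If T ~ Lognormal(μ,σ) then ln T ~ Normal(μ,σ), so the p-quantile of ln T is μ + z_p·σ.
ln(34.6) = 3.544 and ln(328) = 5.793; z_{0.23} = -0.7388, z_{0.95} = 1.645.
σ = (5.793 − 3.544)/(1.645 − (-0.7388)) = 0.944.
μ = 3.544 − (-0.7388)·0.944 = 4.241.
E[T] = exp(μ + σ²/2) = exp(4.241 + 0.4452) = 108 ng/mL.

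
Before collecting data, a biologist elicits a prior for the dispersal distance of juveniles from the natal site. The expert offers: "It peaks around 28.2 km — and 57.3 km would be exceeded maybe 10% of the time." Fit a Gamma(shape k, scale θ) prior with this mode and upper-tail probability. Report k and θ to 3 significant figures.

Gamma(k,θ) with k>1 has mode (k−1)θ, so θ = 28.2/(k−1).
Need P(X < 57.3) = 0.9 with θ tied to k this way. Start at k = 2, θ = 28.2: P(X<57.3) ≈ 0.603.
Too low — raise k to concentrate. Iterating converges to k ≈ 4.82.
Then θ = 28.2/(4.82−1) ≈ 7.39.

k ≈ 4.82, θ ≈ 7.39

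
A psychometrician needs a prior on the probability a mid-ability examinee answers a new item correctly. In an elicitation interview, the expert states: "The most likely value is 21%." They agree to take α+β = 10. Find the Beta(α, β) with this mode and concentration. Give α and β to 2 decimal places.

α = 2.68, β = 7.32

For α,β > 1 the Beta mode is (α−1)/(α+β−2). With α+β = 10, the mode is (α−1)/8.
Set (α−1)/8 = 0.21 → α = 1 + 0.21·8 = 2.68.
β = 10 − α = 7.32.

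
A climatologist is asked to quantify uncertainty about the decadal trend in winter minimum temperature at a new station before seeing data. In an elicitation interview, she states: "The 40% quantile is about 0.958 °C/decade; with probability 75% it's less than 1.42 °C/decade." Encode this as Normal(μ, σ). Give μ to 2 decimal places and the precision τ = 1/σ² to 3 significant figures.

For Normal(μ,σ), the p-quantile is μ + z_p·σ. Here z_{0.4} = -0.2533, z_{0.75} = 0.6745.
So 0.958 = μ − 0.2533σ and 1.42 = μ + 0.6745σ.
Subtracting: σ = (1.42 − 0.958)/(0.6745 − (-0.2533)) = 0.50.
Then μ = 0.958 − (-0.2533)·0.50 = 1.08.
Precision τ = 1/σ² = 1/0.4979² = 4.03.

μ = 1.08, τ = 4.03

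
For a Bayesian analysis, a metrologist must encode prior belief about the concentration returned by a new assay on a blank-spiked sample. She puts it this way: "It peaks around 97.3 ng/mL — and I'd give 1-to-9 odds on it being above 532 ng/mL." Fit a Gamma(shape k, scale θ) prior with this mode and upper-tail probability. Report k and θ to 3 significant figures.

k ≈ 1.6, θ ≈ 162

Gamma(k,θ) with k>1 has mode (k−1)θ, so θ = 97.3/(k−1).
Need P(X < 532) = 0.9 with θ tied to k this way. Start at k = 2, θ = 97.3: P(X<532) ≈ 0.973.
Too high — lower k to spread out. Iterating converges to k ≈ 1.6.
Then θ = 97.3/(1.6−1) ≈ 162.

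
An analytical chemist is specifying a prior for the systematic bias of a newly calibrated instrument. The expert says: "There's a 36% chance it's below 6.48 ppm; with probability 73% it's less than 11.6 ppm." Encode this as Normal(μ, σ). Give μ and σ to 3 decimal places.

For Normal(μ,σ), the p-quantile is μ + z_p·σ. Here z_{0.36} = -0.3585, z_{0.73} = 0.6128.
So 6.48 = μ − 0.3585σ and 11.6 = μ + 0.6128σ.
Subtracting: σ = (11.6 − 6.48)/(0.6128 − (-0.3585)) = 5.271.
Then μ = 6.48 − (-0.3585)·5.271 = 8.370.

μ = 8.370, σ = 5.271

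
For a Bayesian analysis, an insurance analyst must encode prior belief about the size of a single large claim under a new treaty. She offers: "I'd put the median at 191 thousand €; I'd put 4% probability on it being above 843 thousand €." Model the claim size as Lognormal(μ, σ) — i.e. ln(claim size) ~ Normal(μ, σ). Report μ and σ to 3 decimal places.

If T ~ Lognormal(μ,σ) then ln T ~ Normal(μ,σ), so the p-quantile of ln T is μ + z_p·σ.
ln(191) = 5.252 and ln(843) = 6.737; z_{0.5} = 0, z_{0.96} = 1.751.
σ = (6.737 − 5.252)/(1.751 − (0)) = 0.848.
μ = 5.252 − (0)·0.848 = 5.252.

μ ≈ 5.252, σ ≈ 0.848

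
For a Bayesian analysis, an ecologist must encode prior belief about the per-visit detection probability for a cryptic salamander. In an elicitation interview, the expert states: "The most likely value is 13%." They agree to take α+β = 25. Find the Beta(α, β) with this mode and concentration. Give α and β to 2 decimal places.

α = 3.99, β = 21.01

For α,β > 1 the Beta mode is (α−1)/(α+β−2). With α+β = 25, the mode is (α−1)/23.
Set (α−1)/23 = 0.13 → α = 1 + 0.13·23 = 3.99.
β = 25 − α = 21.01.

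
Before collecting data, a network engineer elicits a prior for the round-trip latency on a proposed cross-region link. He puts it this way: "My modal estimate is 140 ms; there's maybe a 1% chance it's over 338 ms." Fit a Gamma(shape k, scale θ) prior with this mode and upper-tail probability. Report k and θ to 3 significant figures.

Gamma(k,θ) with k>1 has mode (k−1)θ, so θ = 140/(k−1).
Need P(X < 338) = 0.99 with θ tied to k this way. Start at k = 2, θ = 140: P(X<338) ≈ 0.695.
Too low — raise k to concentrate. Iterating converges to k ≈ 7.09.
Then θ = 140/(7.09−1) ≈ 23.

k ≈ 7.09, θ ≈ 23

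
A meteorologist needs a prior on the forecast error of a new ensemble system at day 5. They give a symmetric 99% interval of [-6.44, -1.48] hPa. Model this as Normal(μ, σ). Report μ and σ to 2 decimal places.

μ = -3.96, σ = 0.96

A symmetric 99% interval runs μ ± z·σ with z = 2.576.
Half-width = 2.48, so σ = 2.48/2.576 = 0.96.
μ is the interval midpoint, -3.96.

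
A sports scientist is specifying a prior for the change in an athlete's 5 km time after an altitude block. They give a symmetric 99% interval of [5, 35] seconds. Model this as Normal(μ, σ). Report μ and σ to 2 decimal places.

A symmetric 99% interval runs μ ± z·σ with z = 2.576.
Half-width = 15, so σ = 15/2.576 = 5.82.
μ is the interval midpoint, 20.00.

μ = 20.00, σ = 5.82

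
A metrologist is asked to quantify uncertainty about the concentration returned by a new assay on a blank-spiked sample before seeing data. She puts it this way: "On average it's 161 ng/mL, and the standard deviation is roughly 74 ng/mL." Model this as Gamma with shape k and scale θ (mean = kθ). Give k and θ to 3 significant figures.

For Gamma(k, scale θ): mean = kθ, variance = kθ², so CV = 1/√k.
CV = SD/mean = 74/161 = 0.4596, hence k = 1/CV² = 4.73.
Then θ = mean/k = 161/4.73 = 34.

k ≈ 4.73, θ ≈ 34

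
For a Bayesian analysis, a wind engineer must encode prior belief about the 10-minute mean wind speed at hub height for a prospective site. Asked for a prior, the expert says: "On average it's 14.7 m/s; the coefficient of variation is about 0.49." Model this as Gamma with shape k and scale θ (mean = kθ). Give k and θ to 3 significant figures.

For Gamma(k, scale θ): mean = kθ, variance = kθ², so CV = 1/√k.
CV = 0.49, hence k = 1/CV² = 4.16.
Then θ = mean/k = 14.7/4.16 = 3.53.

k ≈ 4.16, θ ≈ 3.53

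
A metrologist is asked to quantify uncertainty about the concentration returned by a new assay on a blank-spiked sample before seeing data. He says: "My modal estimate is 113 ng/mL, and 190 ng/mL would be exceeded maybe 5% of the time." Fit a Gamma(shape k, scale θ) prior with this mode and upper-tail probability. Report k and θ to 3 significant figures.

k ≈ 11.3, θ ≈ 10.9

Gamma(k,θ) with k>1 has mode (k−1)θ, so θ = 113/(k−1).
Need P(X < 190) = 0.95 with θ tied to k this way. Start at k = 2, θ = 113: P(X<190) ≈ 0.501.
Too low — raise k to concentrate. Iterating converges to k ≈ 11.3.
Then θ = 113/(11.3−1) ≈ 10.9.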